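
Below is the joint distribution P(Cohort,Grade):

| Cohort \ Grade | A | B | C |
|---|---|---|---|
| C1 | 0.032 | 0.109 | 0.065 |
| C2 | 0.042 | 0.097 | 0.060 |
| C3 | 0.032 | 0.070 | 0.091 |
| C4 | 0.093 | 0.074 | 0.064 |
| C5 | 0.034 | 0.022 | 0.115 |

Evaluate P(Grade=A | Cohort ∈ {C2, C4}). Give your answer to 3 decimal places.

0.314

P(Cohort=C2) = 0.042 + 0.097 + 0.060 = 0.199.
P(Cohort=C4) = 0.093 + 0.074 + 0.064 = 0.231.
P(Cohort ∈ {C2, C4}) = 0.199 + 0.231 = 0.430; P(Grade=A, Cohort ∈ {C2, C4}) = 0.042 + 0.093 = 0.135.
P(Grade=A | Cohort ∈ {C2, C4}) = 0.135/0.430 = 0.314.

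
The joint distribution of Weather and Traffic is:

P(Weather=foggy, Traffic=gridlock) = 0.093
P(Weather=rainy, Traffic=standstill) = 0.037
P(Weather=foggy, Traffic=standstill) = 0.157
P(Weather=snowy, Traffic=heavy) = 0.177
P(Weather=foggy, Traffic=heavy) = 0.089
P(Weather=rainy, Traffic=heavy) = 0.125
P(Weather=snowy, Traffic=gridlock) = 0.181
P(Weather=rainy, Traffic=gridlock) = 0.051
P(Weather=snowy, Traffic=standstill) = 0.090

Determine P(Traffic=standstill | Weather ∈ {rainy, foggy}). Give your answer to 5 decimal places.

P(Weather=rainy) = 0.125 + 0.051 + 0.037 = 0.213.
P(Weather=foggy) = 0.089 + 0.093 + 0.157 = 0.339.
P(Weather ∈ {rainy, foggy}) = 0.213 + 0.339 = 0.552; P(Traffic=standstill, Weather ∈ {rainy, foggy}) = 0.037 + 0.157 = 0.194.
P(Traffic=standstill | Weather ∈ {rainy, foggy}) = 0.194/0.552 = 0.35145.

0.35145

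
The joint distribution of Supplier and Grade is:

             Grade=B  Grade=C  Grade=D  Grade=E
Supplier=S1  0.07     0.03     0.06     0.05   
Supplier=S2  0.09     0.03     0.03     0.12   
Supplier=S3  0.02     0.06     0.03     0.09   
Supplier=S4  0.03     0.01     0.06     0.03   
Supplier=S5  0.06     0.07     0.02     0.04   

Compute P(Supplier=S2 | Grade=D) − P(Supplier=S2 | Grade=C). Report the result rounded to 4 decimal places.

0.0000

P(Grade=D) = 0.06 + 0.03 + 0.03 + 0.06 + 0.02 = 0.20; P(Supplier=S2 | Grade=D) = 0.03/0.20 = 0.15000.
P(Grade=C) = 0.03 + 0.03 + 0.06 + 0.01 + 0.07 = 0.20; P(Supplier=S2 | Grade=C) = 0.03/0.20 = 0.15000.
Difference = 0.0000.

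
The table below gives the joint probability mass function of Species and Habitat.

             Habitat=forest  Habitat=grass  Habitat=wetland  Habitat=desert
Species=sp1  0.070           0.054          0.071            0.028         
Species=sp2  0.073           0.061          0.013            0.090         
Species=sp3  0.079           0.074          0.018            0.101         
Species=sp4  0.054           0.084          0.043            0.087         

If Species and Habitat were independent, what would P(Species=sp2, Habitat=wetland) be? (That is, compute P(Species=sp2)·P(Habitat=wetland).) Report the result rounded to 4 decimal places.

0.0344

P(Species=sp2) = 0.073 + 0.061 + 0.013 + 0.090 = 0.237.
P(Habitat=wetland) = 0.071 + 0.013 + 0.018 + 0.043 = 0.145.
Product: 0.237 × 0.145 = 0.0344.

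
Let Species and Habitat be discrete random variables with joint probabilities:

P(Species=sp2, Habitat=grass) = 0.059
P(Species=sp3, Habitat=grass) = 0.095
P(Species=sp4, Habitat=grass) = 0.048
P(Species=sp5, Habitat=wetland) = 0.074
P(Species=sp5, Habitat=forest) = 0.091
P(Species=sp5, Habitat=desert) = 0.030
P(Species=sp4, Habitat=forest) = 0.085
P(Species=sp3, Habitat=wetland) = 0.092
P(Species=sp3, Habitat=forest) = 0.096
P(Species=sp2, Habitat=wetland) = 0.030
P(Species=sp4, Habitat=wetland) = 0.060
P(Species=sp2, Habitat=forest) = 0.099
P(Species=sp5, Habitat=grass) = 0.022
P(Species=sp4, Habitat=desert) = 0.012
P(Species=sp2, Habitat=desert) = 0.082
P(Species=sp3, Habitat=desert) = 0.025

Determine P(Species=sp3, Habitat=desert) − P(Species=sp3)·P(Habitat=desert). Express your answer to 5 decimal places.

-0.02089

P(Species=sp3) = 0.096 + 0.095 + 0.092 + 0.025 = 0.308.
P(Habitat=desert) = 0.082 + 0.025 + 0.012 + 0.030 = 0.149.
P(Species=sp3, Habitat=desert) − P(Species=sp3)P(Habitat=desert) = 0.025 − 0.308×0.149 = -0.02089.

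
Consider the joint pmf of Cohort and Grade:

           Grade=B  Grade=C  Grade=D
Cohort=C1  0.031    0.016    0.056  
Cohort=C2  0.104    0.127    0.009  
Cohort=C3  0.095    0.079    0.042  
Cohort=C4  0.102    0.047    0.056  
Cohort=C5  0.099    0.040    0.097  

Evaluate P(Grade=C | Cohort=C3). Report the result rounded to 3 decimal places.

P(Cohort=C3) = 0.095 + 0.079 + 0.042 = 0.216.
P(Grade=C | Cohort=C3) = 0.079/0.216 = 0.366.

0.366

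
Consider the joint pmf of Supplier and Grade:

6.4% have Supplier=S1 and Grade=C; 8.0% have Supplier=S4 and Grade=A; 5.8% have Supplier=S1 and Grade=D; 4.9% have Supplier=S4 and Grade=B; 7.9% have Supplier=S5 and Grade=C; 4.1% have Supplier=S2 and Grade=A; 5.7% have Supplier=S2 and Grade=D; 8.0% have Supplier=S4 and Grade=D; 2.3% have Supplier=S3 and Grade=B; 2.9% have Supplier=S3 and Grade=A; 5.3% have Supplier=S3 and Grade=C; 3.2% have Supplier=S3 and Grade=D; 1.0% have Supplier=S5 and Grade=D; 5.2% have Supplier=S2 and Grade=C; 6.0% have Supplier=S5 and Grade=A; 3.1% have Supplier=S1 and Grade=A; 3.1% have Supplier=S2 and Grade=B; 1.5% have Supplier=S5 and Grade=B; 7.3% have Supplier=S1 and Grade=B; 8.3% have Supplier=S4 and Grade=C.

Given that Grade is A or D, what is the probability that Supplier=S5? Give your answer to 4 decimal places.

P(Grade=A) = 0.031 + 0.041 + 0.029 + 0.080 + 0.060 = 0.241.
P(Grade=D) = 0.058 + 0.057 + 0.032 + 0.080 + 0.010 = 0.237.
P(Grade ∈ {A, D}) = 0.241 + 0.237 = 0.478; P(Supplier=S5, Grade ∈ {A, D}) = 0.060 + 0.010 = 0.070.
P(Supplier=S5 | Grade ∈ {A, D}) = 0.070/0.478 = 0.1464.

0.1464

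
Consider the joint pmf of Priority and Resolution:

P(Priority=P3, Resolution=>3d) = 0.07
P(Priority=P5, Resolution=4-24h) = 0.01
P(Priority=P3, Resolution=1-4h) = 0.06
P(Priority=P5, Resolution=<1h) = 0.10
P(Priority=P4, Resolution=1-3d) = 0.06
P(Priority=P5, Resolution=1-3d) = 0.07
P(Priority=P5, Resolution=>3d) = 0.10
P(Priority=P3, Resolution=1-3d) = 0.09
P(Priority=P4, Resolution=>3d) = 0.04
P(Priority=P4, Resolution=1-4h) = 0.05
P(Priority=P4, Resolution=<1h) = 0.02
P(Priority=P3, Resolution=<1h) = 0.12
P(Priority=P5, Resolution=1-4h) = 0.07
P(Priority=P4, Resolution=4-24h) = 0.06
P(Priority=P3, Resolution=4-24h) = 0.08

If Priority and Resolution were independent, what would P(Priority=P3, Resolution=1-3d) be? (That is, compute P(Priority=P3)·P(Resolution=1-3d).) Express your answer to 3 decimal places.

P(Priority=P3) = 0.12 + 0.06 + 0.08 + 0.09 + 0.07 = 0.42.
P(Resolution=1-3d) = 0.09 + 0.06 + 0.07 = 0.22.
Product: 0.42 × 0.22 = 0.092.

0.092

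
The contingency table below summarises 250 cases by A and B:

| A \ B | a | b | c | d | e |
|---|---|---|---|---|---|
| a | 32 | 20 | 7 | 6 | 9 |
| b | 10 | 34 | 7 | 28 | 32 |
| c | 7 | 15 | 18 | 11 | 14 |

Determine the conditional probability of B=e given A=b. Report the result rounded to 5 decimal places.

0.28829

Total with A=b: 10 + 34 + 7 + 28 + 32 = 111.
P(B=e | A=b) = 32/111 = 0.28829.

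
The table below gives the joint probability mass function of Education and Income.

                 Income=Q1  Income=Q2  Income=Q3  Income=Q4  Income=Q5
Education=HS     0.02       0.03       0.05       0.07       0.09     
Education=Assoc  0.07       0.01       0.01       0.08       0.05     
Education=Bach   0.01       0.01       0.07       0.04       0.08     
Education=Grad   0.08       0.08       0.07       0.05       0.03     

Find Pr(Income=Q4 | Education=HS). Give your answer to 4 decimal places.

0.2692

P(Education=HS) = 0.02 + 0.03 + 0.05 + 0.07 + 0.09 = 0.26.
P(Income=Q4 | Education=HS) = 0.07/0.26 = 0.2692.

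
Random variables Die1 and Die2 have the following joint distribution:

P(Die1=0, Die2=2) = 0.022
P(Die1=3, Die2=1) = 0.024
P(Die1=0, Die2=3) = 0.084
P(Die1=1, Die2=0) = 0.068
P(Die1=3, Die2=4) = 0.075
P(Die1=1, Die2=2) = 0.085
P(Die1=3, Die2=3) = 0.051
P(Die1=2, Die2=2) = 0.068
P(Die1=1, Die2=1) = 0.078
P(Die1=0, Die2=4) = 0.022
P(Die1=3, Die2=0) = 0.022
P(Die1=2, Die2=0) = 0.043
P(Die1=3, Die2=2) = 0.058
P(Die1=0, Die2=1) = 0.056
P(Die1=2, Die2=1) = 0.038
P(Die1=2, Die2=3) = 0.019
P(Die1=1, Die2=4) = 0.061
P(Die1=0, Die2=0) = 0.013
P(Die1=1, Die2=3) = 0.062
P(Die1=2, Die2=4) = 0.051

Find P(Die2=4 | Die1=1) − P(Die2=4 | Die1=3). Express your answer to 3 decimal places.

P(Die1=1) = 0.068 + 0.078 + 0.085 + 0.062 + 0.061 = 0.354; P(Die2=4 | Die1=1) = 0.061/0.354 = 0.1723.
P(Die1=3) = 0.022 + 0.024 + 0.058 + 0.051 + 0.075 = 0.230; P(Die2=4 | Die1=3) = 0.075/0.230 = 0.3261.
Difference = -0.154.

-0.154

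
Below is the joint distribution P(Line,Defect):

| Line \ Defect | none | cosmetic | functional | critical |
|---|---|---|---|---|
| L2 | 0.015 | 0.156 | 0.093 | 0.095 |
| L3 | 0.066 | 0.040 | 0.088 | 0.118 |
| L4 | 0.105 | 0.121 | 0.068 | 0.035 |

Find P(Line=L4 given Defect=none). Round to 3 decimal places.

0.565

P(Defect=none) = 0.015 + 0.066 + 0.105 = 0.186.
P(Line=L4 | Defect=none) = 0.105/0.186 = 0.565.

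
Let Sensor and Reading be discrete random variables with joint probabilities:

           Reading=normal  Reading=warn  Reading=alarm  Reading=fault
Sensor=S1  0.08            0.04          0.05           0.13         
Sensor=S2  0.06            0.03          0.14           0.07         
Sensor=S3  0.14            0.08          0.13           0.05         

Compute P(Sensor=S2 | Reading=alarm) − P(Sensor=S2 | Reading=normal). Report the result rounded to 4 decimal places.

P(Reading=alarm) = 0.05 + 0.14 + 0.13 = 0.32; P(Sensor=S2 | Reading=alarm) = 0.14/0.32 = 0.43750.
P(Reading=normal) = 0.08 + 0.06 + 0.14 = 0.28; P(Sensor=S2 | Reading=normal) = 0.06/0.28 = 0.21429.
Difference = 0.2232.

0.2232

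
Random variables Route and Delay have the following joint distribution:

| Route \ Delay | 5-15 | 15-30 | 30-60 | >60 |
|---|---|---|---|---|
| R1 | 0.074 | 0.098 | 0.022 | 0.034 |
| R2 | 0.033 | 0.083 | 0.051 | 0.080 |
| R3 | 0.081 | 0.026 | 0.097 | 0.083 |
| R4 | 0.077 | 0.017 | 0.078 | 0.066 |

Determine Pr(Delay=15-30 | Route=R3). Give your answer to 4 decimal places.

P(Route=R3) = 0.081 + 0.026 + 0.097 + 0.083 = 0.287.
P(Delay=15-30 | Route=R3) = 0.026/0.287 = 0.0906.

0.0906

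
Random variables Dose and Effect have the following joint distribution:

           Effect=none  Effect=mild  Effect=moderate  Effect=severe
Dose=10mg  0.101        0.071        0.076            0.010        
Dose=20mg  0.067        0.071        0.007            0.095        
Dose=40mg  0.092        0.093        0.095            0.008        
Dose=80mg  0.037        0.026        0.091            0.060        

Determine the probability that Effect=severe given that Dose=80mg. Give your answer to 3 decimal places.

P(Dose=80mg) = 0.037 + 0.026 + 0.091 + 0.060 = 0.214.
P(Effect=severe | Dose=80mg) = 0.060/0.214 = 0.280.

0.280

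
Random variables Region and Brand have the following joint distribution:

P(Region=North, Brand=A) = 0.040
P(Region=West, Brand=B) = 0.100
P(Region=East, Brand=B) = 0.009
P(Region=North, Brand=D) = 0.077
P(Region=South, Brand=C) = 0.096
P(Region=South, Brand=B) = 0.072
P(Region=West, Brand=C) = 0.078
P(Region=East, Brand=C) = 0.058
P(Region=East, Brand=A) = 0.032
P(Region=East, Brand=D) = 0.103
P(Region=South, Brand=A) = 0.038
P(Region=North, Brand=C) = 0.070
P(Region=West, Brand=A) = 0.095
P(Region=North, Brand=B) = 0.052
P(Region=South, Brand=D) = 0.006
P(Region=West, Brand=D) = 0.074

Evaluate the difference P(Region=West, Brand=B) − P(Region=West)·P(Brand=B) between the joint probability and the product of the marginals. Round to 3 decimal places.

P(Region=West) = 0.095 + 0.100 + 0.078 + 0.074 = 0.347.
P(Brand=B) = 0.052 + 0.072 + 0.009 + 0.100 = 0.233.
P(Region=West, Brand=B) − P(Region=West)P(Brand=B) = 0.100 − 0.347×0.233 = 0.019.

0.019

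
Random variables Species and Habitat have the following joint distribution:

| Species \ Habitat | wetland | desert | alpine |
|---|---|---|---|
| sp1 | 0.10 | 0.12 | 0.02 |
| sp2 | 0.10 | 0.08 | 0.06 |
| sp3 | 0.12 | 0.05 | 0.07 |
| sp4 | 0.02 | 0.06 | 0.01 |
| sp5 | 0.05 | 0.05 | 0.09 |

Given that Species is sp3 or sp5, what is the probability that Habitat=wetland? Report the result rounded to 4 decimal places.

P(Species=sp3) = 0.12 + 0.05 + 0.07 = 0.24.
P(Species=sp5) = 0.05 + 0.05 + 0.09 = 0.19.
P(Species ∈ {sp3, sp5}) = 0.24 + 0.19 = 0.43; P(Habitat=wetland, Species ∈ {sp3, sp5}) = 0.12 + 0.05 = 0.17.
P(Habitat=wetland | Species ∈ {sp3, sp5}) = 0.17/0.43 = 0.3953.

0.3953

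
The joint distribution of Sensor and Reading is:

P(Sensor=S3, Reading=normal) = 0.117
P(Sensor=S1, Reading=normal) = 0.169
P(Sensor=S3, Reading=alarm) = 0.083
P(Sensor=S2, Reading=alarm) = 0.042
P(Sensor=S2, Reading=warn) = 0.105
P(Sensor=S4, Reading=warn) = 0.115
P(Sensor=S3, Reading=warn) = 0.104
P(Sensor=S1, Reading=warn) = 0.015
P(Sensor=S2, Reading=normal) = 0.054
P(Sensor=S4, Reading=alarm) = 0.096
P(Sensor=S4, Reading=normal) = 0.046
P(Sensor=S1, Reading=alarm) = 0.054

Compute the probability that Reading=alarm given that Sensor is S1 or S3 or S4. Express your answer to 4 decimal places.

P(Sensor=S1) = 0.169 + 0.015 + 0.054 = 0.238.
P(Sensor=S3) = 0.117 + 0.104 + 0.083 = 0.304.
P(Sensor=S4) = 0.046 + 0.115 + 0.096 = 0.257.
P(Sensor ∈ {S1, S3, S4}) = 0.238 + 0.304 + 0.257 = 0.799; P(Reading=alarm, Sensor ∈ {S1, S3, S4}) = 0.054 + 0.083 + 0.096 = 0.233.
P(Reading=alarm | Sensor ∈ {S1, S3, S4}) = 0.233/0.799 = 0.2916.

0.2916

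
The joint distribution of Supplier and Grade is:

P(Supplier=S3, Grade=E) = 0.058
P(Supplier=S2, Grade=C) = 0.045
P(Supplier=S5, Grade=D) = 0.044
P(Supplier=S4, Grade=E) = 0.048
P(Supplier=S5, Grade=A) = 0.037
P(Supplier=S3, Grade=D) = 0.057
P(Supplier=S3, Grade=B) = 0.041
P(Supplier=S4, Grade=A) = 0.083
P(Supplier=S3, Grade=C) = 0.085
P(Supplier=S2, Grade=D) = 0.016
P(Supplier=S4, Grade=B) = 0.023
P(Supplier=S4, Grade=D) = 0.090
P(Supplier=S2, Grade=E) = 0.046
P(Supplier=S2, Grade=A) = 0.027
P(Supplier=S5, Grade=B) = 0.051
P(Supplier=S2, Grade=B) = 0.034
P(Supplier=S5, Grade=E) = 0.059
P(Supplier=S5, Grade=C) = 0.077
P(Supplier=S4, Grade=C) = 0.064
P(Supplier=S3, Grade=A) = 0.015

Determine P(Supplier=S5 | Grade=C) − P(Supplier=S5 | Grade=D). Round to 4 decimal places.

0.0716

P(Grade=C) = 0.045 + 0.085 + 0.064 + 0.077 = 0.271; P(Supplier=S5 | Grade=C) = 0.077/0.271 = 0.28413.
P(Grade=D) = 0.016 + 0.057 + 0.090 + 0.044 = 0.207; P(Supplier=S5 | Grade=D) = 0.044/0.207 = 0.21256.
Difference = 0.0716.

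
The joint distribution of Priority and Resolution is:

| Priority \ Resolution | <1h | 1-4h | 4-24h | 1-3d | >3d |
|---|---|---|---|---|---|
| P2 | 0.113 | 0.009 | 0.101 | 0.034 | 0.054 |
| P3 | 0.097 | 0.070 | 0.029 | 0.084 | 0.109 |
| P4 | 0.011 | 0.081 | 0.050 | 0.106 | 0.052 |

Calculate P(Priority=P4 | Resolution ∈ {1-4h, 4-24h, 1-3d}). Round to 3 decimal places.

0.420

P(Resolution=1-4h) = 0.009 + 0.070 + 0.081 = 0.160.
P(Resolution=4-24h) = 0.101 + 0.029 + 0.050 = 0.180.
P(Resolution=1-3d) = 0.034 + 0.084 + 0.106 = 0.224.
P(Resolution ∈ {1-4h, 4-24h, 1-3d}) = 0.160 + 0.180 + 0.224 = 0.564; P(Priority=P4, Resolution ∈ {1-4h, 4-24h, 1-3d}) = 0.081 + 0.050 + 0.106 = 0.237.
P(Priority=P4 | Resolution ∈ {1-4h, 4-24h, 1-3d}) = 0.237/0.564 = 0.420.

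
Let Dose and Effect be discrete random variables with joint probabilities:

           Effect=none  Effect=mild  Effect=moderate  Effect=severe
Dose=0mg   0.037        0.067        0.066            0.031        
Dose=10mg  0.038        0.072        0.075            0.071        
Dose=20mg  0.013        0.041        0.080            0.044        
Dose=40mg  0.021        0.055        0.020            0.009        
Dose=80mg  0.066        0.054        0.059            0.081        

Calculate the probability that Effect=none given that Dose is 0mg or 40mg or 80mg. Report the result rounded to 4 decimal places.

0.2191

P(Dose=0mg) = 0.037 + 0.067 + 0.066 + 0.031 = 0.201.
P(Dose=40mg) = 0.021 + 0.055 + 0.020 + 0.009 = 0.105.
P(Dose=80mg) = 0.066 + 0.054 + 0.059 + 0.081 = 0.260.
P(Dose ∈ {0mg, 40mg, 80mg}) = 0.201 + 0.105 + 0.260 = 0.566; P(Effect=none, Dose ∈ {0mg, 40mg, 80mg}) = 0.037 + 0.021 + 0.066 = 0.124.
P(Effect=none | Dose ∈ {0mg, 40mg, 80mg}) = 0.124/0.566 = 0.2191.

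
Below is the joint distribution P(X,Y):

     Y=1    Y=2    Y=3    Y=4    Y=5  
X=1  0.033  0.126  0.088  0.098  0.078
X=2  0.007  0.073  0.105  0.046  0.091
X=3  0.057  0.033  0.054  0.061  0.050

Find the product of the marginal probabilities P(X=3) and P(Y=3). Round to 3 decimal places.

P(X=3) = 0.057 + 0.033 + 0.054 + 0.061 + 0.050 = 0.255.
P(Y=3) = 0.088 + 0.105 + 0.054 = 0.247.
Product: 0.255 × 0.247 = 0.063.

0.063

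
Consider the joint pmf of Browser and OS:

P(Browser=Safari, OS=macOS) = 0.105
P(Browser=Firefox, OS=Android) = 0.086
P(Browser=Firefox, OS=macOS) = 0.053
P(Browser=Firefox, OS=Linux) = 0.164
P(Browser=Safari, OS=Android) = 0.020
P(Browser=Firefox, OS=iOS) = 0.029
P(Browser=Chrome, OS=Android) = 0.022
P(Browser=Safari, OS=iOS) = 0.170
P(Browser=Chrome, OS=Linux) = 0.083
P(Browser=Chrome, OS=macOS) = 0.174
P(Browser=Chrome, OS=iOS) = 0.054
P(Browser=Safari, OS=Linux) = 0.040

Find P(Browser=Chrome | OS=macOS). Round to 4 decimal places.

0.5241

P(OS=macOS) = 0.174 + 0.053 + 0.105 = 0.332.
P(Browser=Chrome | OS=macOS) = 0.174/0.332 = 0.5241.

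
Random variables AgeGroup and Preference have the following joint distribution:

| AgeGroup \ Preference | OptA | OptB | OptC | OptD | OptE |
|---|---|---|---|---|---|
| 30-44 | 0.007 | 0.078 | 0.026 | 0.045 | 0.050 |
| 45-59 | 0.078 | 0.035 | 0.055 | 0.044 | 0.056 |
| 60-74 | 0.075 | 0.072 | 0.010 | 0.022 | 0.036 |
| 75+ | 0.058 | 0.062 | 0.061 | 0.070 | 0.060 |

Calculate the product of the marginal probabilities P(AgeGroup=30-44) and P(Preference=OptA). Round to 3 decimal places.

0.045

P(AgeGroup=30-44) = 0.007 + 0.078 + 0.026 + 0.045 + 0.050 = 0.206.
P(Preference=OptA) = 0.007 + 0.078 + 0.075 + 0.058 = 0.218.
Product: 0.206 × 0.218 = 0.045.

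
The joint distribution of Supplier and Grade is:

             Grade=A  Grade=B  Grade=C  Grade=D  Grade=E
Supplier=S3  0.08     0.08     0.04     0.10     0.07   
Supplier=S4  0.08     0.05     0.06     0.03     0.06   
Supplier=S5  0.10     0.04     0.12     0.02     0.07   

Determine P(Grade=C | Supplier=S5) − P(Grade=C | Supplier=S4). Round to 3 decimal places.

0.129

P(Supplier=S5) = 0.10 + 0.04 + 0.12 + 0.02 + 0.07 = 0.35; P(Grade=C | Supplier=S5) = 0.12/0.35 = 0.3429.
P(Supplier=S4) = 0.08 + 0.05 + 0.06 + 0.03 + 0.06 = 0.28; P(Grade=C | Supplier=S4) = 0.06/0.28 = 0.2143.
Difference = 0.129.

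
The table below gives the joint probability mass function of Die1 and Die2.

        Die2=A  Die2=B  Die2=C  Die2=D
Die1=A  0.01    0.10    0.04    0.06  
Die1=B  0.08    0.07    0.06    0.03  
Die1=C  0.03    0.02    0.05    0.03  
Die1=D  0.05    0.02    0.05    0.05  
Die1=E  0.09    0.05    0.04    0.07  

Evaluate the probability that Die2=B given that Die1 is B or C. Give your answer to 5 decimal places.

P(Die1=B) = 0.08 + 0.07 + 0.06 + 0.03 = 0.24.
P(Die1=C) = 0.03 + 0.02 + 0.05 + 0.03 = 0.13.
P(Die1 ∈ {B, C}) = 0.24 + 0.13 = 0.37; P(Die2=B, Die1 ∈ {B, C}) = 0.07 + 0.02 = 0.09.
P(Die2=B | Die1 ∈ {B, C}) = 0.09/0.37 = 0.24324.

0.24324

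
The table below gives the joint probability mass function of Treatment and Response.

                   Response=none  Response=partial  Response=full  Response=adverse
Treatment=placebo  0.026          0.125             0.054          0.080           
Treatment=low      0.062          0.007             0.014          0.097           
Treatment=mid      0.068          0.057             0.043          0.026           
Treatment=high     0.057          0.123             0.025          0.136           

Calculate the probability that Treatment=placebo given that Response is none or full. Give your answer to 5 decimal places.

P(Response=none) = 0.026 + 0.062 + 0.068 + 0.057 = 0.213.
P(Response=full) = 0.054 + 0.014 + 0.043 + 0.025 = 0.136.
P(Response ∈ {none, full}) = 0.213 + 0.136 = 0.349; P(Treatment=placebo, Response ∈ {none, full}) = 0.026 + 0.054 = 0.080.
P(Treatment=placebo | Response ∈ {none, full}) = 0.080/0.349 = 0.22923.

0.22923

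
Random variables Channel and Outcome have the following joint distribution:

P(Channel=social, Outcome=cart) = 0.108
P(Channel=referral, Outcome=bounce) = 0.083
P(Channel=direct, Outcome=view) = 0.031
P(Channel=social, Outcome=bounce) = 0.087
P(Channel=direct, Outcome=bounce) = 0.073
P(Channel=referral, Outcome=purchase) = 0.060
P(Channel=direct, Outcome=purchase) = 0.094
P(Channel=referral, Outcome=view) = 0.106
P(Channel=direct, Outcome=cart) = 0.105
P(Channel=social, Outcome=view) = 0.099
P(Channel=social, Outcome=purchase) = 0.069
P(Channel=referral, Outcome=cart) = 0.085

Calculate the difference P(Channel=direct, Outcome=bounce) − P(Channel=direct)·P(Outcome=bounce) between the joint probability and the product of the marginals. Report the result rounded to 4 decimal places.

-0.0006

P(Channel=direct) = 0.073 + 0.031 + 0.105 + 0.094 = 0.303.
P(Outcome=bounce) = 0.087 + 0.073 + 0.083 = 0.243.
P(Channel=direct, Outcome=bounce) − P(Channel=direct)P(Outcome=bounce) = 0.073 − 0.303×0.243 = -0.0006.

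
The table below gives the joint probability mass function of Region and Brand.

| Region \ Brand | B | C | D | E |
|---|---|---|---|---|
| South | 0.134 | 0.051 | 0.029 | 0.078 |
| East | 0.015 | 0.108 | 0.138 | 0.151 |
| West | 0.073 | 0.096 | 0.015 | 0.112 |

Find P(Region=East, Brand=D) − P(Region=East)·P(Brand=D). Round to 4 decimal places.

P(Region=East) = 0.015 + 0.108 + 0.138 + 0.151 = 0.412.
P(Brand=D) = 0.029 + 0.138 + 0.015 = 0.182.
P(Region=East, Brand=D) − P(Region=East)P(Brand=D) = 0.138 − 0.412×0.182 = 0.0630.

0.0630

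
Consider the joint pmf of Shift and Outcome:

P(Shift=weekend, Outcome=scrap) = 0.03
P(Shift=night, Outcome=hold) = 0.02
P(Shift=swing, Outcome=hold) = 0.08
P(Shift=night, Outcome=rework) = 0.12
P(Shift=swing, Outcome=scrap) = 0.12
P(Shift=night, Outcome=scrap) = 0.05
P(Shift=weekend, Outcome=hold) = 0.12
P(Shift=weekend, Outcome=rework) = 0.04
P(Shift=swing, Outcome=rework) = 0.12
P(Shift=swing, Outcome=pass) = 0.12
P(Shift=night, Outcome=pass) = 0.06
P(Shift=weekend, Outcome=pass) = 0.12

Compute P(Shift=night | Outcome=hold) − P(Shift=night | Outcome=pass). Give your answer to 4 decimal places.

P(Outcome=hold) = 0.08 + 0.02 + 0.12 = 0.22; P(Shift=night | Outcome=hold) = 0.02/0.22 = 0.09091.
P(Outcome=pass) = 0.12 + 0.06 + 0.12 = 0.30; P(Shift=night | Outcome=pass) = 0.06/0.30 = 0.20000.
Difference = -0.1091.

-0.1091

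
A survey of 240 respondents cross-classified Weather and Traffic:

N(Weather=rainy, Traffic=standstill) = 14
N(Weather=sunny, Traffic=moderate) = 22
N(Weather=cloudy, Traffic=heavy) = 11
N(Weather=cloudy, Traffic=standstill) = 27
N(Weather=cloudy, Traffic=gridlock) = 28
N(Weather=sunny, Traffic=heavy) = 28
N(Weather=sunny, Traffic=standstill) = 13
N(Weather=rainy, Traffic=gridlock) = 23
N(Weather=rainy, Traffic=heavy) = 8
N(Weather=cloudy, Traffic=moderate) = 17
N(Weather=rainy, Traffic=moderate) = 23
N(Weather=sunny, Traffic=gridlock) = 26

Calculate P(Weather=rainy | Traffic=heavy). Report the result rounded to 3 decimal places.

0.170

Total with Traffic=heavy: 28 + 11 + 8 = 47.
P(Weather=rainy | Traffic=heavy) = 8/47 = 0.170.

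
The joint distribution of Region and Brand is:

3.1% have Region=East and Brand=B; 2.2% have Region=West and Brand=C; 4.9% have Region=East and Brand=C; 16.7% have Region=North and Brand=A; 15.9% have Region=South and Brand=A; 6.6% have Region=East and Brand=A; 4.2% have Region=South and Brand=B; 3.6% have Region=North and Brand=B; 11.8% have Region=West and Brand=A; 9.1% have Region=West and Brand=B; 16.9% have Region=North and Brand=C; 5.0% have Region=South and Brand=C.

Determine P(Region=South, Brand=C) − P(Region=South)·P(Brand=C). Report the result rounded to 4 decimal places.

P(Region=South) = 0.159 + 0.042 + 0.050 = 0.251.
P(Brand=C) = 0.169 + 0.050 + 0.049 + 0.022 = 0.290.
P(Region=South, Brand=C) − P(Region=South)P(Brand=C) = 0.050 − 0.251×0.290 = -0.0228.

-0.0228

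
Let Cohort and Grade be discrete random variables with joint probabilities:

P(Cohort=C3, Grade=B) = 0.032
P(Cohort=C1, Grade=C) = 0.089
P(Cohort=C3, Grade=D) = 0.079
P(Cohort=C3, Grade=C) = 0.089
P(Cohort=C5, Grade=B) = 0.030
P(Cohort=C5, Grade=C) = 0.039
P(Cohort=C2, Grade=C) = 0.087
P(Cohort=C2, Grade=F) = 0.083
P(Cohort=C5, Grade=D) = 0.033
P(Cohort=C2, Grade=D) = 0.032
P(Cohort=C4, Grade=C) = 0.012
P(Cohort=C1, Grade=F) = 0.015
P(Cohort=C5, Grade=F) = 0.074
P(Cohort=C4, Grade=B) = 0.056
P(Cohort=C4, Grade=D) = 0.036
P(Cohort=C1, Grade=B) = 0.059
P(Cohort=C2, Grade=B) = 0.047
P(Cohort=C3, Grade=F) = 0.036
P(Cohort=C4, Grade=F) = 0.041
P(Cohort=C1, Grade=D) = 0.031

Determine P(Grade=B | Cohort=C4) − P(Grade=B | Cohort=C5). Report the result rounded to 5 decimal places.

P(Cohort=C4) = 0.056 + 0.012 + 0.036 + 0.041 = 0.145; P(Grade=B | Cohort=C4) = 0.056/0.145 = 0.386207.
P(Cohort=C5) = 0.030 + 0.039 + 0.033 + 0.074 = 0.176; P(Grade=B | Cohort=C5) = 0.030/0.176 = 0.170455.
Difference = 0.21575.

0.21575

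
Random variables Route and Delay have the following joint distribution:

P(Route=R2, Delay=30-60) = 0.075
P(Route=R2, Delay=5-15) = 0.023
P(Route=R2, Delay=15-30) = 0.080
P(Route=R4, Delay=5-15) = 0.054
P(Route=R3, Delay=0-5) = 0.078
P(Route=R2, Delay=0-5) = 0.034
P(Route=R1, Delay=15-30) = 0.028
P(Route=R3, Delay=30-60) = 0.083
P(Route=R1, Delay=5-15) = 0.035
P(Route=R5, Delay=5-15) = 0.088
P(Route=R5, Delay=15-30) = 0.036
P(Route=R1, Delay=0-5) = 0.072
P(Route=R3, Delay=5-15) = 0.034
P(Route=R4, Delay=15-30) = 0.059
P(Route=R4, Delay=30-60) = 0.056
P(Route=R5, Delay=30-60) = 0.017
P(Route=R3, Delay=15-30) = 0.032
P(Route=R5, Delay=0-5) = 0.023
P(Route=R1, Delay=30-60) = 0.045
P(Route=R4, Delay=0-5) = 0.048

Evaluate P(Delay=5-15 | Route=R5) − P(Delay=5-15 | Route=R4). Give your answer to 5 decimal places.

0.28774

P(Route=R5) = 0.023 + 0.088 + 0.036 + 0.017 = 0.164; P(Delay=5-15 | Route=R5) = 0.088/0.164 = 0.536585.
P(Route=R4) = 0.048 + 0.054 + 0.059 + 0.056 = 0.217; P(Delay=5-15 | Route=R4) = 0.054/0.217 = 0.248848.
Difference = 0.28774.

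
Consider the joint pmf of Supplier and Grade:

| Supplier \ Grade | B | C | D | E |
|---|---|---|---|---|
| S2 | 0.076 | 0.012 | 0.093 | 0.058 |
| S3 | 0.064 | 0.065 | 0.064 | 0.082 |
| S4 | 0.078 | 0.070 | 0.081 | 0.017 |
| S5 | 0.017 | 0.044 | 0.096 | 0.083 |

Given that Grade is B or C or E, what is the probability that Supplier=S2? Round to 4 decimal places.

0.2192

P(Grade=B) = 0.076 + 0.064 + 0.078 + 0.017 = 0.235.
P(Grade=C) = 0.012 + 0.065 + 0.070 + 0.044 = 0.191.
P(Grade=E) = 0.058 + 0.082 + 0.017 + 0.083 = 0.240.
P(Grade ∈ {B, C, E}) = 0.235 + 0.191 + 0.240 = 0.666; P(Supplier=S2, Grade ∈ {B, C, E}) = 0.076 + 0.012 + 0.058 = 0.146.
P(Supplier=S2 | Grade ∈ {B, C, E}) = 0.146/0.666 = 0.2192.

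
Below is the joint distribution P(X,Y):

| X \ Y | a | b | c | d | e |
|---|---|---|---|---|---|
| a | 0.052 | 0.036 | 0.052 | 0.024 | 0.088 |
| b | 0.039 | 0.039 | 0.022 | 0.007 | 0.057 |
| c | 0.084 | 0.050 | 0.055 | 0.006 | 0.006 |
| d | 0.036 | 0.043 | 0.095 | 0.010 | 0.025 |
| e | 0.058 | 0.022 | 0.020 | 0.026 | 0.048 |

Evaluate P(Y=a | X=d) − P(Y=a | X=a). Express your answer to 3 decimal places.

P(X=d) = 0.036 + 0.043 + 0.095 + 0.010 + 0.025 = 0.209; P(Y=a | X=d) = 0.036/0.209 = 0.1722.
P(X=a) = 0.052 + 0.036 + 0.052 + 0.024 + 0.088 = 0.252; P(Y=a | X=a) = 0.052/0.252 = 0.2063.
Difference = -0.034.

-0.034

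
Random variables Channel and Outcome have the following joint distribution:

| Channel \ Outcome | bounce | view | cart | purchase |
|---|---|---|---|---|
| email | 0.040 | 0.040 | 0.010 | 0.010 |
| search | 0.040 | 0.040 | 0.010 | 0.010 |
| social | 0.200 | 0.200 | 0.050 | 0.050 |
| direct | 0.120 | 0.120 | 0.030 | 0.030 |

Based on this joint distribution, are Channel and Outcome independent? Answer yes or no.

yes

Every cell satisfies P(Channel,Outcome) = P(Channel)·P(Outcome). For instance P(Channel=email) = 0.100, P(Outcome=view) = 0.400, and 0.100×0.400 = 0.040 matches the joint entry. So Channel and Outcome are independent.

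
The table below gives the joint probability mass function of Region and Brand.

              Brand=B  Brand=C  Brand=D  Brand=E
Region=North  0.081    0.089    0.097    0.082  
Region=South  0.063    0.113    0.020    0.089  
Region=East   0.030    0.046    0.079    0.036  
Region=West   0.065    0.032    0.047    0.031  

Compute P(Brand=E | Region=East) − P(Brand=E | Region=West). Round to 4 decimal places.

P(Region=East) = 0.030 + 0.046 + 0.079 + 0.036 = 0.191; P(Brand=E | Region=East) = 0.036/0.191 = 0.18848.
P(Region=West) = 0.065 + 0.032 + 0.047 + 0.031 = 0.175; P(Brand=E | Region=West) = 0.031/0.175 = 0.17714.
Difference = 0.0113.

0.0113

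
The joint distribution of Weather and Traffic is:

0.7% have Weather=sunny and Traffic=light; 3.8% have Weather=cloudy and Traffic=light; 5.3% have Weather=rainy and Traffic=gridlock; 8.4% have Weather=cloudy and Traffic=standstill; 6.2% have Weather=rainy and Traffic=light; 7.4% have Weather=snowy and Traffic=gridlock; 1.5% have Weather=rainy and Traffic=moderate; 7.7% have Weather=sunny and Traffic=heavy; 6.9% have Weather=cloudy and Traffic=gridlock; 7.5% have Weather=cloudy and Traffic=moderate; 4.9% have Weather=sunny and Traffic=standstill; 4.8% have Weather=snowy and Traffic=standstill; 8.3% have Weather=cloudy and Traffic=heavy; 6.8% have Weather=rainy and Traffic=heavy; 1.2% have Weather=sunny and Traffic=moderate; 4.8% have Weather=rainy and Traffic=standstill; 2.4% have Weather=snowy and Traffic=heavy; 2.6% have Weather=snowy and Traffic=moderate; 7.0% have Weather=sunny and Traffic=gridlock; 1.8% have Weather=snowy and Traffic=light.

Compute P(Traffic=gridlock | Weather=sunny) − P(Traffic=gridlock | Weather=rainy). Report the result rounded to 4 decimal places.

P(Weather=sunny) = 0.007 + 0.012 + 0.077 + 0.070 + 0.049 = 0.215; P(Traffic=gridlock | Weather=sunny) = 0.070/0.215 = 0.32558.
P(Weather=rainy) = 0.062 + 0.015 + 0.068 + 0.053 + 0.048 = 0.246; P(Traffic=gridlock | Weather=rainy) = 0.053/0.246 = 0.21545.
Difference = 0.1101.

0.1101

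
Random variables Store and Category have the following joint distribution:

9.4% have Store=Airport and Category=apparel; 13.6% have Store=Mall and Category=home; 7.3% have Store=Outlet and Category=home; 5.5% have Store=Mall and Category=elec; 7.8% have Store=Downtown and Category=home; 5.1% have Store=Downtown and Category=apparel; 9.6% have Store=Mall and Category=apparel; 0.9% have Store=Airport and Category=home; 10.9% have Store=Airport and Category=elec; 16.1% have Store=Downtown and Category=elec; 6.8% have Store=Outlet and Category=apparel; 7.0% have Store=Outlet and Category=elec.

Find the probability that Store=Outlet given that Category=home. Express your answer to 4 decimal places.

0.2466

P(Category=home) = 0.078 + 0.136 + 0.009 + 0.073 = 0.296.
P(Store=Outlet | Category=home) = 0.073/0.296 = 0.2466.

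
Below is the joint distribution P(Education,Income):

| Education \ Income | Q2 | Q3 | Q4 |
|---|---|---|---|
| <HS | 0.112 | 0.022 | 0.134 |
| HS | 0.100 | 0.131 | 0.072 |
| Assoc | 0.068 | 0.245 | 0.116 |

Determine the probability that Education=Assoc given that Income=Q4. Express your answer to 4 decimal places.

P(Income=Q4) = 0.134 + 0.072 + 0.116 = 0.322.
P(Education=Assoc | Income=Q4) = 0.116/0.322 = 0.3602.

0.3602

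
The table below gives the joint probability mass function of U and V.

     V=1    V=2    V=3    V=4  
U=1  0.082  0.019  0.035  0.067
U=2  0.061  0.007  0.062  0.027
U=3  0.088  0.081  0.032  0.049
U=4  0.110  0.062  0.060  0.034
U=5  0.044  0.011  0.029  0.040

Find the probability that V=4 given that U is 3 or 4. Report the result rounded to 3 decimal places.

0.161

P(U=3) = 0.088 + 0.081 + 0.032 + 0.049 = 0.250.
P(U=4) = 0.110 + 0.062 + 0.060 + 0.034 = 0.266.
P(U ∈ {3, 4}) = 0.250 + 0.266 = 0.516; P(V=4, U ∈ {3, 4}) = 0.049 + 0.034 = 0.083.
P(V=4 | U ∈ {3, 4}) = 0.083/0.516 = 0.161.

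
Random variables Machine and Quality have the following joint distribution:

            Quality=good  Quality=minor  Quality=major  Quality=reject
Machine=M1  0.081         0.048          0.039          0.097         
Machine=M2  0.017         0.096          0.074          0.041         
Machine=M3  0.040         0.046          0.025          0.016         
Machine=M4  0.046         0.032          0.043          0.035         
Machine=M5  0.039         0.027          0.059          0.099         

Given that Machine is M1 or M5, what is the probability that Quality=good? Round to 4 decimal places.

0.2454

P(Machine=M1) = 0.081 + 0.048 + 0.039 + 0.097 = 0.265.
P(Machine=M5) = 0.039 + 0.027 + 0.059 + 0.099 = 0.224.
P(Machine ∈ {M1, M5}) = 0.265 + 0.224 = 0.489; P(Quality=good, Machine ∈ {M1, M5}) = 0.081 + 0.039 = 0.120.
P(Quality=good | Machine ∈ {M1, M5}) = 0.120/0.489 = 0.2454.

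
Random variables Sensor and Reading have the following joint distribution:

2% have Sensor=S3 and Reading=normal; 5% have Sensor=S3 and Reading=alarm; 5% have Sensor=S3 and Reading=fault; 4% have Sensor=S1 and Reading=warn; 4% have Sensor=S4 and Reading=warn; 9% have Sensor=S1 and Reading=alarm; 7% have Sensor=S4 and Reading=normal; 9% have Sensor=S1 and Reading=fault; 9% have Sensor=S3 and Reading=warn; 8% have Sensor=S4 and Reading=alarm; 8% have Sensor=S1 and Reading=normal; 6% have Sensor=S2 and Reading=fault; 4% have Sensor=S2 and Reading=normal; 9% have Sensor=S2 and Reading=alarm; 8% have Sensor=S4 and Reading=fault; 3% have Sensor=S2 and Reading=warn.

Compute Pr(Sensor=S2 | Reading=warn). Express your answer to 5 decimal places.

0.15000

P(Reading=warn) = 0.04 + 0.03 + 0.09 + 0.04 = 0.20.
P(Sensor=S2 | Reading=warn) = 0.03/0.20 = 0.15000.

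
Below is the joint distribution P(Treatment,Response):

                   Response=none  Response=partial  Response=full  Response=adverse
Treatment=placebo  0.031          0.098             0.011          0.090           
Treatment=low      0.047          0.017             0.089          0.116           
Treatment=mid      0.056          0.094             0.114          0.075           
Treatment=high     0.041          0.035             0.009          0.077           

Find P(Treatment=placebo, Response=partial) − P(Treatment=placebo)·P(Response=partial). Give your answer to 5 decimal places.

P(Treatment=placebo) = 0.031 + 0.098 + 0.011 + 0.090 = 0.230.
P(Response=partial) = 0.098 + 0.017 + 0.094 + 0.035 = 0.244.
P(Treatment=placebo, Response=partial) − P(Treatment=placebo)P(Response=partial) = 0.098 − 0.230×0.244 = 0.04188.

0.04188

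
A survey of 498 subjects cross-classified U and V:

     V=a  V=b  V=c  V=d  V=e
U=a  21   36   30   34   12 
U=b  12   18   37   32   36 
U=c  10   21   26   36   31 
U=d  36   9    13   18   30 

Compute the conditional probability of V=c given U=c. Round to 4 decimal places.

0.2097

Total with U=c: 10 + 21 + 26 + 36 + 31 = 124.
P(V=c | U=c) = 26/124 = 0.2097.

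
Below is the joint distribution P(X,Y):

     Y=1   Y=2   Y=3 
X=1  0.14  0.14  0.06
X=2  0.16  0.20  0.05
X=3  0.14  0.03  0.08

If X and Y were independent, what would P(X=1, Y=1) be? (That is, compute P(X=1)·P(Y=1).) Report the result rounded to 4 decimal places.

P(X=1) = 0.14 + 0.14 + 0.06 = 0.34.
P(Y=1) = 0.14 + 0.16 + 0.14 = 0.44.
Product: 0.34 × 0.44 = 0.1496.

0.1496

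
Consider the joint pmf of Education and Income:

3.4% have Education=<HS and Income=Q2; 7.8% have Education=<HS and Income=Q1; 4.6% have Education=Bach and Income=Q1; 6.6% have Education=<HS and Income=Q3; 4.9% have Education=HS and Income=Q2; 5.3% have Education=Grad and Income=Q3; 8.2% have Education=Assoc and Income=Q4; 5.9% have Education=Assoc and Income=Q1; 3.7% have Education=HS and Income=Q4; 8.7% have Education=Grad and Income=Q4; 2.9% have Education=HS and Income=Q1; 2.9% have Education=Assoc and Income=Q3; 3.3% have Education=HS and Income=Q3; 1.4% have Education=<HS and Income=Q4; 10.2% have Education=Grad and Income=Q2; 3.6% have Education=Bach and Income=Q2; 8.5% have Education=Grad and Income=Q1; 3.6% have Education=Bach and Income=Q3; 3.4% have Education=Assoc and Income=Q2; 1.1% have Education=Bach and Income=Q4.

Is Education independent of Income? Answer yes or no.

P(Education=Assoc) = 0.204 and P(Income=Q4) = 0.231, so their product is 0.04712, but P(Education=Assoc, Income=Q4) = 0.082. Since these differ, Education and Income are not independent.

no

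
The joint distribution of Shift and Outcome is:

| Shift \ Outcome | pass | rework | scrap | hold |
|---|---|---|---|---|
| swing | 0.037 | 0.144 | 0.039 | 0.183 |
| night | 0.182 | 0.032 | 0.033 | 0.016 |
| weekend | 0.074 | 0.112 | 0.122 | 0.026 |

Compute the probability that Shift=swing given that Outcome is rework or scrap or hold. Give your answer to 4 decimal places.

0.5177

P(Outcome=rework) = 0.144 + 0.032 + 0.112 = 0.288.
P(Outcome=scrap) = 0.039 + 0.033 + 0.122 = 0.194.
P(Outcome=hold) = 0.183 + 0.016 + 0.026 = 0.225.
P(Outcome ∈ {rework, scrap, hold}) = 0.288 + 0.194 + 0.225 = 0.707; P(Shift=swing, Outcome ∈ {rework, scrap, hold}) = 0.144 + 0.039 + 0.183 = 0.366.
P(Shift=swing | Outcome ∈ {rework, scrap, hold}) = 0.366/0.707 = 0.5177.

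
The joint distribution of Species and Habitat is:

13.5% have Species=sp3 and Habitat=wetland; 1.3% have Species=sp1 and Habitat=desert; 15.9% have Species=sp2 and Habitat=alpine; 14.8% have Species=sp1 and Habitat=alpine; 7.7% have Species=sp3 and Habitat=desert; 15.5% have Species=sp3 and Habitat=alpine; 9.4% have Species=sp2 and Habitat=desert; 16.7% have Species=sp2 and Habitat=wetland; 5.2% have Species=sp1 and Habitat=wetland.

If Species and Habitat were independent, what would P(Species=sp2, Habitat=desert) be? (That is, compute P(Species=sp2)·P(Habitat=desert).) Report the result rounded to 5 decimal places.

0.07728

P(Species=sp2) = 0.167 + 0.094 + 0.159 = 0.420.
P(Habitat=desert) = 0.013 + 0.094 + 0.077 = 0.184.
Product: 0.420 × 0.184 = 0.07728.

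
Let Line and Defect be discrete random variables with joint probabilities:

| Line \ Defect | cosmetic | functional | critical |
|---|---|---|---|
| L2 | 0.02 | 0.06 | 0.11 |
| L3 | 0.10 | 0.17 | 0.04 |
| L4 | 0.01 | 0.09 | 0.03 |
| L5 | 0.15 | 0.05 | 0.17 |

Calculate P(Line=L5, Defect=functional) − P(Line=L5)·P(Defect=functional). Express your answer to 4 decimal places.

-0.0869

P(Line=L5) = 0.15 + 0.05 + 0.17 = 0.37.
P(Defect=functional) = 0.06 + 0.17 + 0.09 + 0.05 = 0.37.
P(Line=L5, Defect=functional) − P(Line=L5)P(Defect=functional) = 0.05 − 0.37×0.37 = -0.0869.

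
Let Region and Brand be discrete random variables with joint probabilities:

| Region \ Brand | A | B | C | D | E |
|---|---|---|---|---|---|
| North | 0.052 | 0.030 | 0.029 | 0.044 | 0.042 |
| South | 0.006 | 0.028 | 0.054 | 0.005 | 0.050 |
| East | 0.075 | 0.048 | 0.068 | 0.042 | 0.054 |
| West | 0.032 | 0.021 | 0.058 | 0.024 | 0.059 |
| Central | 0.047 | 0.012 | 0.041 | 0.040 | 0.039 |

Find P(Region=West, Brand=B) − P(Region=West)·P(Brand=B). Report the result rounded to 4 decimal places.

P(Region=West) = 0.032 + 0.021 + 0.058 + 0.024 + 0.059 = 0.194.
P(Brand=B) = 0.030 + 0.028 + 0.048 + 0.021 + 0.012 = 0.139.
P(Region=West, Brand=B) − P(Region=West)P(Brand=B) = 0.021 − 0.194×0.139 = -0.0060.

-0.0060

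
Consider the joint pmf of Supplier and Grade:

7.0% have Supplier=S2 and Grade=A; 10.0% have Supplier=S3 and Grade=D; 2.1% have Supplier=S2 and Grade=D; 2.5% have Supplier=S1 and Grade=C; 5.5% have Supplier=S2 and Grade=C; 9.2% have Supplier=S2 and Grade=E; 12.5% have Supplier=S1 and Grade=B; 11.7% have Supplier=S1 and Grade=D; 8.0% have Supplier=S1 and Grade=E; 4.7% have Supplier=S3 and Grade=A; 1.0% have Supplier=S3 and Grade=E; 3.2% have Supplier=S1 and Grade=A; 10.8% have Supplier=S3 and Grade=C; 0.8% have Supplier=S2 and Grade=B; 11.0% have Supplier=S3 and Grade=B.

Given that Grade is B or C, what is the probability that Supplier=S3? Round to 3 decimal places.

0.506

P(Grade=B) = 0.125 + 0.008 + 0.110 = 0.243.
P(Grade=C) = 0.025 + 0.055 + 0.108 = 0.188.
P(Grade ∈ {B, C}) = 0.243 + 0.188 = 0.431; P(Supplier=S3, Grade ∈ {B, C}) = 0.110 + 0.108 = 0.218.
P(Supplier=S3 | Grade ∈ {B, C}) = 0.218/0.431 = 0.506.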